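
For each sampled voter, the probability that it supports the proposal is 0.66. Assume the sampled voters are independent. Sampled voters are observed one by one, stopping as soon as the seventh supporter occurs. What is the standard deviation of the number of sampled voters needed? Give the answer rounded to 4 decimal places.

Y = total sampled voters until the seventh success; negative binomial with r=7, p=0.66.
SD(Y) = √[r(1−p)/p²] = √(5.463728) = 2.337462

2.3375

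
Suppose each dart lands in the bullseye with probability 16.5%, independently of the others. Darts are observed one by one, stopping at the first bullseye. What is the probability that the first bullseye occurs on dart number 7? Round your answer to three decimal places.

0.056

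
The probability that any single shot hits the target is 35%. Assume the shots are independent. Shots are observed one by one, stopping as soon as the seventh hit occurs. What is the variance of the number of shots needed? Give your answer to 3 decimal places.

Y = total shots until the seventh success; negative binomial with r=7, p=0.35.
Var(Y) = r(1−p)/p² = 7·0.65 / 0.35² = 37.14286

37.143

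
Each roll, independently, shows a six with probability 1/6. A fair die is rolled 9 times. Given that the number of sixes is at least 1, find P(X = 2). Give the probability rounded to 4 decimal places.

0.3462

X ~ Binomial(9, 0.166667). Want P(X=2 | X≥1) = P(X=2) / P(X≥1).
P(X=2) = C(9,2)·0.166667^2·0.833333^7 = 0.279082
P(X≥1) = 1 − 0.193807 = 0.806193
Ratio = 0.279082 / 0.806193 = 0.346172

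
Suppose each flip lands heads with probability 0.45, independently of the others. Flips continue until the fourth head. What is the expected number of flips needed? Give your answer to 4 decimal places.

8.8889

Y = total flips until the fourth success; negative binomial with r=4, p=0.45.
E[Y] = r / p = 4 / 0.45 = 8.888889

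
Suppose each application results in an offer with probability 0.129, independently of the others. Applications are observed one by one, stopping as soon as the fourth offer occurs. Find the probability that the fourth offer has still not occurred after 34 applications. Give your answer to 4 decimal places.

Needing more than 34 applications ⇔ fewer than 4 successes in the first 34. With X ~ Binomial(34, 0.129), P(Y > 34) = P(X ≤ 3).
  k=0: C(34,0)·0.129^0·0.871^34 = 0.009133
  k=1: C(34,1)·0.129^1·0.871^33 = 0.045990
  k=2: C(34,2)·0.129^2·0.871^32 = 0.112389
  k=3: C(34,3)·0.129^3·0.871^31 = 0.177551
P(X ≤ 3) = 0.345064

0.3451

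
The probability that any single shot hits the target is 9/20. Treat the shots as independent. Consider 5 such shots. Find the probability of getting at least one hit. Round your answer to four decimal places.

P(at least one) = 1 − P(none) = 1 − (1 − 0.45)^5
= 1 − 0.050328 = 0.949672

0.9497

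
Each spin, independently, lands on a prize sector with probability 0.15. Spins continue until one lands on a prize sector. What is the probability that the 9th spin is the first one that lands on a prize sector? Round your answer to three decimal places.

Geometric (trials to first success), p = 0.15.
P(Y = 9) = (1−p)^8 · p = 0.27249 · 0.15 = 0.04087

0.041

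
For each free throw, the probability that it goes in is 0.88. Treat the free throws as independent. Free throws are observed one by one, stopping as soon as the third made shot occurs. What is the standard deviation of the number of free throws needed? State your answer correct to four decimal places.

0.6818

Y = total free throws until the third success; negative binomial with r=3, p=0.88.
SD(Y) = √[r(1−p)/p²] = √(0.464876) = 0.681818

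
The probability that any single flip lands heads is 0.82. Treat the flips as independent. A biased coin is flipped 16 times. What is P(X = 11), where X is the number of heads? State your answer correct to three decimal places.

0.093

X ~ Binomial(n=16, p=0.82).
P(X=11) = C(16,11) · p^11 · (1−p)^5
= 4368 · 0.11271 · 0.00018896 = 0.09302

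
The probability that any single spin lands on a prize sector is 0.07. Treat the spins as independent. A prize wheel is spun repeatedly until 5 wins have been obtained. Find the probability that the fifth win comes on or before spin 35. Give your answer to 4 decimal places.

Finishing within 35 spins ⇔ at least 5 successes in the first 35. With X ~ Binomial(35, 0.07), P(Y ≤ 35) = 1 − P(X ≤ 4).
  k=0: C(35,0)·0.07^0·0.93^35 = 0.078868
  k=1: C(35,1)·0.07^1·0.93^34 = 0.207772
  k=2: C(35,2)·0.07^2·0.93^33 = 0.265858
  k=3: C(35,3)·0.07^3·0.93^32 = 0.220119
  k=4: C(35,4)·0.07^4·0.93^31 = 0.132545
1 − 0.905163 = 0.094837

0.0948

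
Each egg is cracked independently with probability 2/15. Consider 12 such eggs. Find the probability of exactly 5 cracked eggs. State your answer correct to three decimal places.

X ~ Binomial(n=12, p=0.133333).
P(X=5) = C(12,5) · p^5 · (1−p)^7
= 792 · 4.214e-05 · 0.36725 = 0.01226

0.012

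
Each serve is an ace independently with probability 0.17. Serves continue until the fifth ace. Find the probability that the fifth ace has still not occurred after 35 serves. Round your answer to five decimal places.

Needing more than 35 serves ⇔ fewer than 5 successes in the first 35. With X ~ Binomial(35, 0.17), P(Y > 35) = P(X ≤ 4).
  k=0: C(35,0)·0.17^0·0.83^35 = 0.0014714
  k=1: C(35,1)·0.17^1·0.83^34 = 0.0105480
  k=2: C(35,2)·0.17^2·0.83^33 = 0.0367275
  k=3: C(35,3)·0.17^3·0.83^32 = 0.0827476
  k=4: C(35,4)·0.17^4·0.83^31 = 0.1355864
P(X ≤ 4) = 0.2670810

0.26708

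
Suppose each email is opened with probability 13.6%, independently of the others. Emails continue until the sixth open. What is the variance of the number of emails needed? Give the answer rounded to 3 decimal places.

280.277

Y = total emails until the sixth success; negative binomial with r=6, p=0.136.
Var(Y) = r(1−p)/p² = 6·0.864 / 0.136² = 280.27682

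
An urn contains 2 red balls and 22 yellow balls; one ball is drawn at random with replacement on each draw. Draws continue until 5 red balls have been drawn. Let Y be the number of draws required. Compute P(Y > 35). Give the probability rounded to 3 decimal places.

Needing more than 35 draws ⇔ fewer than 5 successes in the first 35. With X ~ Binomial(35, 0.083333), P(Y > 35) = P(X ≤ 4).
  k=0: C(35,0)·0.083333^0·0.916667^35 = 0.04758
  k=1: C(35,1)·0.083333^1·0.916667^34 = 0.15138
  k=2: C(35,2)·0.083333^2·0.916667^33 = 0.23395
  k=3: C(35,3)·0.083333^3·0.916667^32 = 0.23395
  k=4: C(35,4)·0.083333^4·0.916667^31 = 0.17015
P(X ≤ 4) = 0.83702

0.837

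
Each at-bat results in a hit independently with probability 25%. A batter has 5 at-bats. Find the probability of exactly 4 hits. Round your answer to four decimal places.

0.0146

X ~ Binomial(n=5, p=0.25).
P(X=4) = C(5,4) · p^4 · (1−p)^1
= 5 · 0.0039062 · 0.75 = 0.014648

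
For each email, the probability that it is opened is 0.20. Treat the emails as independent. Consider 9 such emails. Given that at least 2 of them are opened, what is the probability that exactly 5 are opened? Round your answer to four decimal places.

X ~ Binomial(9, 0.20). Want P(X=5 | X≥2) = P(X=5) / P(X≥2).
P(X=5) = C(9,5)·0.20^5·0.80^4 = 0.016515
P(X≥2) = 1 − 0.134218 − 0.301990 = 0.563792
Ratio = 0.016515 / 0.563792 = 0.029293

0.0293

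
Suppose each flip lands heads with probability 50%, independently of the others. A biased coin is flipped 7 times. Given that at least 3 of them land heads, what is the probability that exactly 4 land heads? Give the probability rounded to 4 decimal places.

0.3535

X ~ Binomial(7, 0.50). Want P(X=4 | X≥3) = P(X=4) / P(X≥3).
P(X=4) = C(7,4)·0.50^4·0.50^3 = 0.273438
P(X≥3) = 1 − 0.007812 − 0.054688 − 0.164062 = 0.773438
Ratio = 0.273438 / 0.773438 = 0.353535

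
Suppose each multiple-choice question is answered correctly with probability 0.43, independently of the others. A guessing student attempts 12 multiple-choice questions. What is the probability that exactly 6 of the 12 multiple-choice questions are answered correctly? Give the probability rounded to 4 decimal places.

X ~ Binomial(n=12, p=0.43).
P(X=6) = C(12,6) · p^6 · (1−p)^6
= 924 · 0.0063214 · 0.034296 = 0.200323

0.2003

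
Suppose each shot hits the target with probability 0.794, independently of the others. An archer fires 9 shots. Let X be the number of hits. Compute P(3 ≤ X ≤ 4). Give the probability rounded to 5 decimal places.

0.02179

X ~ Binomial(9, 0.794); P(3 ≤ X ≤ 4) = Σ C(9,k) p^k (1−p)^(9−k) over k:
  k=3: C(9,3)·0.794^3·0.206^6 = 0.0032132
  k=4: C(9,4)·0.794^4·0.206^5 = 0.0185776
Total = 0.0217908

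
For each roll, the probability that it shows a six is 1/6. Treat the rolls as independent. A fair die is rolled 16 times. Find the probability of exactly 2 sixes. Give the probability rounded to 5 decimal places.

0.25962

X ~ Binomial(n=16, p=0.166667).
P(X=2) = C(16,2) · p^2 · (1−p)^14
= 120 · 0.027778 · 0.077887 = 0.2596219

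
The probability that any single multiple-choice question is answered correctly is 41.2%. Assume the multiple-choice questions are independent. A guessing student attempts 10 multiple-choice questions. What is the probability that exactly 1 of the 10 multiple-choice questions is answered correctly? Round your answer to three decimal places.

0.035

X ~ Binomial(n=10, p=0.412).
P(X=1) = C(10,1) · p^1 · (1−p)^9
= 10 · 0.412 · 0.0084023 = 0.03462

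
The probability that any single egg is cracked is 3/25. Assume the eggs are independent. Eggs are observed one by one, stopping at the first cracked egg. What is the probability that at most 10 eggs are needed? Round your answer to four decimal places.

0.7215

Y = number of eggs to the first success; geometric, p = 0.12.
P(Y ≤ 10) = 1 − (1−p)^10 = 1 − 0.278501 = 0.721499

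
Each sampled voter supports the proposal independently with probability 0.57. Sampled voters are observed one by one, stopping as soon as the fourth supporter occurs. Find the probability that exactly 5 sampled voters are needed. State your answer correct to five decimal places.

0.18156

Y = trial on which the fourth success occurs; negative binomial, r=4, p=0.57.
P(Y=5) = C(4,3) · p^4 · (1−p)^1
= 4 · 0.10556 · 0.43 = 0.1815632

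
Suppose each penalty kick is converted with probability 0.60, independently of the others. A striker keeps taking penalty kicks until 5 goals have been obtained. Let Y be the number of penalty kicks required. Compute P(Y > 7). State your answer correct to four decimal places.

0.5801

Needing more than 7 penalty kicks ⇔ fewer than 5 successes in the first 7. With X ~ Binomial(7, 0.60), P(Y > 7) = P(X ≤ 4).
  k=0: C(7,0)·0.60^0·0.40^7 = 0.001638
  k=1: C(7,1)·0.60^1·0.40^6 = 0.017203
  k=2: C(7,2)·0.60^2·0.40^5 = 0.077414
  k=3: C(7,3)·0.60^3·0.40^4 = 0.193536
  k=4: C(7,4)·0.60^4·0.40^3 = 0.290304
P(X ≤ 4) = 0.580096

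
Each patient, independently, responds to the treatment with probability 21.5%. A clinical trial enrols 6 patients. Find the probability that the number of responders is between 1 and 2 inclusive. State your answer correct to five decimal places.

X ~ Binomial(6, 0.215); P(1 ≤ X ≤ 2) = Σ C(6,k) p^k (1−p)^(6−k) over k:
  k=1: C(6,1)·0.215^1·0.785^5 = 0.3845369
  k=2: C(6,2)·0.215^2·0.785^4 = 0.2632975
Total = 0.6478344

0.64783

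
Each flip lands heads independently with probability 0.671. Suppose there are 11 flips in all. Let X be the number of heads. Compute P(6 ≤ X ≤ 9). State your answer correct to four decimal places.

0.8049

X ~ Binomial(11, 0.671); P(6 ≤ X ≤ 9) = Σ C(11,k) p^k (1−p)^(11−k) over k:
  k=6: C(11,6)·0.671^6·0.329^5 = 0.162539
  k=7: C(11,7)·0.671^7·0.329^4 = 0.236786
  k=8: C(11,8)·0.671^8·0.329^3 = 0.241464
  k=9: C(11,9)·0.671^9·0.329^2 = 0.164156
Total = 0.804944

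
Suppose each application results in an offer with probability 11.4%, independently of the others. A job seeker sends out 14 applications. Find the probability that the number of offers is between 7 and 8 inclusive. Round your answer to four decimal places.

X ~ Binomial(14, 0.114); P(7 ≤ X ≤ 8) = Σ C(14,k) p^k (1−p)^(14−k) over k:
  k=7: C(14,7)·0.114^7·0.886^7 = 0.000368
  k=8: C(14,8)·0.114^8·0.886^6 = 0.000041
Total = 0.000409

0.0004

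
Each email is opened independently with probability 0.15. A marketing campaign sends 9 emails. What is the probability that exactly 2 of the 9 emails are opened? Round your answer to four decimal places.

X ~ Binomial(n=9, p=0.15).
P(X=2) = C(9,2) · p^2 · (1−p)^7
= 36 · 0.0225 · 0.32058 = 0.259667

0.2597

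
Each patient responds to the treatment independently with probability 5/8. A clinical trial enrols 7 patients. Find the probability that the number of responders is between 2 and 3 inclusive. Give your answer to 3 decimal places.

X ~ Binomial(7, 0.625); P(2 ≤ X ≤ 3) = Σ C(7,k) p^k (1−p)^(7−k) over k:
  k=2: C(7,2)·0.625^2·0.375^5 = 0.06083
  k=3: C(7,3)·0.625^3·0.375^4 = 0.16898
Total = 0.22981

0.230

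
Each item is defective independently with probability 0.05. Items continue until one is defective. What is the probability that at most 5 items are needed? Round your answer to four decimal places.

0.2262

Y = number of items to the first success; geometric, p = 0.05.
P(Y ≤ 5) = 1 − (1−p)^5 = 1 − 0.773781 = 0.226219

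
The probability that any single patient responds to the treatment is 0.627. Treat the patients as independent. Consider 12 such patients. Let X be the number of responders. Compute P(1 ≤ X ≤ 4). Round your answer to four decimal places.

0.0377

X ~ Binomial(12, 0.627); P(1 ≤ X ≤ 4) = Σ C(12,k) p^k (1−p)^(12−k) over k:
  k=1: C(12,1)·0.627^1·0.373^11 = 0.000146
  k=2: C(12,2)·0.627^2·0.373^10 = 0.001353
  k=3: C(12,3)·0.627^3·0.373^9 = 0.007579
  k=4: C(12,4)·0.627^4·0.373^8 = 0.028665
Total = 0.037742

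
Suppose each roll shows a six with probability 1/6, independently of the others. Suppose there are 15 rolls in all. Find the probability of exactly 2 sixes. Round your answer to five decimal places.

X ~ Binomial(n=15, p=0.166667).
P(X=2) = C(15,2) · p^2 · (1−p)^13
= 105 · 0.027778 · 0.093464 = 0.2726030

0.27260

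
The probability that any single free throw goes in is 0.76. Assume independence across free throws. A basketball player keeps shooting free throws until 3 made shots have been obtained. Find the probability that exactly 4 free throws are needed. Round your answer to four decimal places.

0.3161

Y = trial on which the third success occurs; negative binomial, r=3, p=0.76.
P(Y=4) = C(3,2) · p^3 · (1−p)^1
= 3 · 0.43898 · 0.24 = 0.316063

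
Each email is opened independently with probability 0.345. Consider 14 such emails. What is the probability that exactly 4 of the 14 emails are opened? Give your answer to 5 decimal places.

X ~ Binomial(n=14, p=0.345).
P(X=4) = C(14,4) · p^4 · (1−p)^10
= 1001 · 0.014167 · 0.014535 = 0.2061216

0.20612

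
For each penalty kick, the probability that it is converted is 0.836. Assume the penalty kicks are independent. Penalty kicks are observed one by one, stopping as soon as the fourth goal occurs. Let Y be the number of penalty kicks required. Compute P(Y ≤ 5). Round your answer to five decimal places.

0.80888

Finishing within 5 penalty kicks ⇔ at least 4 successes in the first 5. With X ~ Binomial(5, 0.836), P(Y ≤ 5) = 1 − P(X ≤ 3).
  k=0: C(5,0)·0.836^0·0.164^5 = 0.0001186
  k=1: C(5,1)·0.836^1·0.164^4 = 0.0030238
  k=2: C(5,2)·0.836^2·0.164^3 = 0.0308279
  k=3: C(5,3)·0.836^3·0.164^2 = 0.1571472
1 − 0.1911175 = 0.8088825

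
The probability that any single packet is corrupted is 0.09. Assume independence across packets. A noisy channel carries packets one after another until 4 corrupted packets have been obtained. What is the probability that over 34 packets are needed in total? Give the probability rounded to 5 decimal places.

0.63331

Needing more than 34 packets ⇔ fewer than 4 successes in the first 34. With X ~ Binomial(34, 0.09), P(Y > 34) = P(X ≤ 3).
  k=0: C(34,0)·0.09^0·0.91^34 = 0.0404956
  k=1: C(34,1)·0.09^1·0.91^33 = 0.1361719
  k=2: C(34,2)·0.09^2·0.91^32 = 0.2222145
  k=3: C(34,3)·0.09^3·0.91^31 = 0.2344241
P(X ≤ 3) = 0.6333060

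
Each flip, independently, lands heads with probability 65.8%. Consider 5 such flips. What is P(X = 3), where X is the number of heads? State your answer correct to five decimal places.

0.33322

X ~ Binomial(n=5, p=0.658).
P(X=3) = C(5,3) · p^3 · (1−p)^2
= 10 · 0.28489 · 0.11696 = 0.3332191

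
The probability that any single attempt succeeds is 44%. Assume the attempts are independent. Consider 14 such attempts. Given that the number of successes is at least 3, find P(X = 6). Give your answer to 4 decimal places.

X ~ Binomial(14, 0.44). Want P(X=6 | X≥3) = P(X=6) / P(X≥3).
P(X=6) = C(14,6)·0.44^6·0.56^8 = 0.210754
P(X≥3) = 1 − 0.000298 − 0.003281 − 0.016757 = 0.979663
Ratio = 0.210754 / 0.979663 = 0.215129

0.2151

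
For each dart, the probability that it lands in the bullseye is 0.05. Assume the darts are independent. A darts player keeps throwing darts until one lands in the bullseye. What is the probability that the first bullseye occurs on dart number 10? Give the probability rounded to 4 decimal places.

0.0315

Geometric (trials to first success), p = 0.05.
P(Y = 10) = (1−p)^9 · p = 0.63025 · 0.05 = 0.031512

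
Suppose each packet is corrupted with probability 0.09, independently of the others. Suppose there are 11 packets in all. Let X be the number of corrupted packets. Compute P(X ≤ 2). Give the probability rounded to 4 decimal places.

0.9305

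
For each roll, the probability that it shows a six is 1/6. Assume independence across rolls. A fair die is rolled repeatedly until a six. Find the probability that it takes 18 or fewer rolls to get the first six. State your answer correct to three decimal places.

0.962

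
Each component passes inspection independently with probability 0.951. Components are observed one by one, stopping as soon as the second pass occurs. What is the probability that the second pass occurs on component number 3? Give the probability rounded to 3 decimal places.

0.089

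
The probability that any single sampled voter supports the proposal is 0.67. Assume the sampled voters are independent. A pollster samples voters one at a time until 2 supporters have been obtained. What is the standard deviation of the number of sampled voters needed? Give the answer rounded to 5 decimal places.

1.21254

Y = total sampled voters until the second success; negative binomial with r=2, p=0.67.
SD(Y) = √[r(1−p)/p²] = √(1.4702606) = 1.2125430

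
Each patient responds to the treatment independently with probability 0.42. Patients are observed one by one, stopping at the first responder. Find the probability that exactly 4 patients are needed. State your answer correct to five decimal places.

0.08195

Geometric (trials to first success), p = 0.42.
P(Y = 4) = (1−p)^3 · p = 0.19511 · 0.42 = 0.0819470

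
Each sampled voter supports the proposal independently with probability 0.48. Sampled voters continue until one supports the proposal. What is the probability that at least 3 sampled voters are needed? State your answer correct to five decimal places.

Y = number of sampled voters to the first success; geometric, p = 0.48.
P(Y > 2) = P(first 2 all fail) = (1−p)^2 = 0.2704000

0.27040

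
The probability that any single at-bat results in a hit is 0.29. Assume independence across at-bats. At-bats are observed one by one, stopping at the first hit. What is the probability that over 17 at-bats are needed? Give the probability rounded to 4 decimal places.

Y = number of at-bats to the first success; geometric, p = 0.29.
P(Y > 17) = P(first 17 all fail) = (1−p)^17 = 0.002961

0.0030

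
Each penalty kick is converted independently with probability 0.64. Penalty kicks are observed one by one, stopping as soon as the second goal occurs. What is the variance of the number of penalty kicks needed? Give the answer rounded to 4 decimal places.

Y = total penalty kicks until the second success; negative binomial with r=2, p=0.64.
Var(Y) = r(1−p)/p² = 2·0.36 / 0.64² = 1.757812

1.7578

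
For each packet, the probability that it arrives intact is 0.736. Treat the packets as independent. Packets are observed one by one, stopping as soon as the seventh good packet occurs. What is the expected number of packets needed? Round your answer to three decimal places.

9.511

Y = total packets until the seventh success; negative binomial with r=7, p=0.736.
E[Y] = r / p = 7 / 0.736 = 9.51087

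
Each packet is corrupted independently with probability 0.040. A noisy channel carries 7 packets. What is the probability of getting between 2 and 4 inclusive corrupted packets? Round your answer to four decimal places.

0.0294

X ~ Binomial(7, 0.04); P(2 ≤ X ≤ 4) = Σ C(7,k) p^k (1−p)^(7−k) over k:
  k=2: C(7,2)·0.04^2·0.96^5 = 0.027397
  k=3: C(7,3)·0.04^3·0.96^4 = 0.001903
  k=4: C(7,4)·0.04^4·0.96^3 = 0.000079
Total = 0.029378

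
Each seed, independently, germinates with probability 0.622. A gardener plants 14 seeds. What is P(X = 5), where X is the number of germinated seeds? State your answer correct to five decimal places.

X ~ Binomial(n=14, p=0.622).
P(X=5) = C(14,5) · p^5 · (1−p)^9
= 2002 · 0.0931 · 0.00015755 = 0.0293658

0.02937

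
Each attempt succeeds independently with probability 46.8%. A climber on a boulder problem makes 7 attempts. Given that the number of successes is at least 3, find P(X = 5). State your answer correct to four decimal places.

X ~ Binomial(7, 0.468). Want P(X=5 | X≥3) = P(X=5) / P(X≥3).
P(X=5) = C(7,5)·0.468^5·0.532^2 = 0.133436
P(X≥3) = 1 − 0.012061 − 0.074270 − 0.196006 = 0.717663
Ratio = 0.133436 / 0.717663 = 0.185931

0.1859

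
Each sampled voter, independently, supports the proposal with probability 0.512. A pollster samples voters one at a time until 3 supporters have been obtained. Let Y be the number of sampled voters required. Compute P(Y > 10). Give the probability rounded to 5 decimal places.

Needing more than 10 sampled voters ⇔ fewer than 3 successes in the first 10. With X ~ Binomial(10, 0.512), P(Y > 10) = P(X ≤ 2).
  k=0: C(10,0)·0.512^0·0.488^10 = 0.0007659
  k=1: C(10,1)·0.512^1·0.488^9 = 0.0080362
  k=2: C(10,2)·0.512^2·0.488^8 = 0.0379412
P(X ≤ 2) = 0.0467433

0.04674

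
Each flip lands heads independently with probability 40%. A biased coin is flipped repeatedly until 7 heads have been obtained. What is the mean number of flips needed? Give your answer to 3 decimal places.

Y = total flips until the seventh success; negative binomial with r=7, p=0.40.
E[Y] = r / p = 7 / 0.40 = 17.50000

17.500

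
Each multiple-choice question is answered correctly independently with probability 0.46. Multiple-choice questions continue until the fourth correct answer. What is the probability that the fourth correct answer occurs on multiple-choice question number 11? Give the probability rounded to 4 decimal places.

Y = trial on which the fourth success occurs; negative binomial, r=4, p=0.46.
P(Y=11) = C(10,3) · p^4 · (1−p)^7
= 120 · 0.044775 · 0.013389 = 0.071940

0.0719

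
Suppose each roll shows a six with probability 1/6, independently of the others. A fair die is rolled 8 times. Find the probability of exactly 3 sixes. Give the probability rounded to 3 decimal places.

X ~ Binomial(n=8, p=0.166667).
P(X=3) = C(8,3) · p^3 · (1−p)^5
= 56 · 0.0046296 · 0.40188 = 0.10419

0.104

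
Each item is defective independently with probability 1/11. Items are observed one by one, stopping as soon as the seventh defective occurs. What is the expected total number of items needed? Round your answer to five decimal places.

Y = total items until the seventh success; negative binomial with r=7, p=0.090909.
E[Y] = r / p = 7 / 0.090909 = 77.0000000

77.00000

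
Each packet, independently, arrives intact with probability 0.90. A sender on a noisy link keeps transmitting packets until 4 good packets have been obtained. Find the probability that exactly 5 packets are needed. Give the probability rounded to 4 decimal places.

Y = trial on which the fourth success occurs; negative binomial, r=4, p=0.90.
P(Y=5) = C(4,3) · p^4 · (1−p)^1
= 4 · 0.6561 · 0.1 = 0.262440

0.2624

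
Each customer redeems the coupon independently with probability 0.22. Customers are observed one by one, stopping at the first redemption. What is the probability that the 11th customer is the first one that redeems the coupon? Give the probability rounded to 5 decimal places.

0.01834

Geometric (trials to first success), p = 0.22.
P(Y = 11) = (1−p)^10 · p = 0.083358 · 0.22 = 0.0183387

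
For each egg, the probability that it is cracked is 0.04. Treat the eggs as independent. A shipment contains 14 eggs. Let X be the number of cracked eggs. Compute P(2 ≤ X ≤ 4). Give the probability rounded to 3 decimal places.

X ~ Binomial(14, 0.04); P(2 ≤ X ≤ 4) = Σ C(14,k) p^k (1−p)^(14−k) over k:
  k=2: C(14,2)·0.04^2·0.96^12 = 0.08921
  k=3: C(14,3)·0.04^3·0.96^11 = 0.01487
  k=4: C(14,4)·0.04^4·0.96^10 = 0.00170
Total = 0.10578

0.106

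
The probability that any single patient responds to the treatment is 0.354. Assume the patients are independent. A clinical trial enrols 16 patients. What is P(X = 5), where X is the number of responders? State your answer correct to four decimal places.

0.1985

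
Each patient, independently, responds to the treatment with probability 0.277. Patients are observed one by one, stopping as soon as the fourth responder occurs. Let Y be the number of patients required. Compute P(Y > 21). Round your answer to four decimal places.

0.1263

Needing more than 21 patients ⇔ fewer than 4 successes in the first 21. With X ~ Binomial(21, 0.277), P(Y > 21) = P(X ≤ 3).
  k=0: C(21,0)·0.277^0·0.723^21 = 0.001101
  k=1: C(21,1)·0.277^1·0.723^20 = 0.008861
  k=2: C(21,2)·0.277^2·0.723^19 = 0.033947
  k=3: C(21,3)·0.277^3·0.723^18 = 0.082372
P(X ≤ 3) = 0.126281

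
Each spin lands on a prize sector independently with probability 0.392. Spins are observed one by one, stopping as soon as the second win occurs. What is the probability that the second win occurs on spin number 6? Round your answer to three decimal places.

Y = trial on which the second success occurs; negative binomial, r=2, p=0.392.
P(Y=6) = C(5,1) · p^2 · (1−p)^4
= 5 · 0.15366 · 0.13665 = 0.10499

0.105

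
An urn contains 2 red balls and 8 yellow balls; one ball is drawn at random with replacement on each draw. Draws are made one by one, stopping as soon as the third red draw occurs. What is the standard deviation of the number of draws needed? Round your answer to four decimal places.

Y = total draws until the third success; negative binomial with r=3, p=0.20.
SD(Y) = √[r(1−p)/p²] = √(60.000000) = 7.745967

7.7460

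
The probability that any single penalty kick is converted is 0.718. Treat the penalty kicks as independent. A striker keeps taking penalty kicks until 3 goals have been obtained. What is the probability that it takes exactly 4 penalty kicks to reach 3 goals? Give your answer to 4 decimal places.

0.3131

Y = trial on which the third success occurs; negative binomial, r=3, p=0.718.
P(Y=4) = C(3,2) · p^3 · (1−p)^1
= 3 · 0.37015 · 0.282 = 0.313144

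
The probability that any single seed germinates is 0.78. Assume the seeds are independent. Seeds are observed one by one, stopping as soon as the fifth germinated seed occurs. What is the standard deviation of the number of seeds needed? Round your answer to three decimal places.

Y = total seeds until the fifth success; negative binomial with r=5, p=0.78.
SD(Y) = √[r(1−p)/p²] = √(1.80802) = 1.34463

1.345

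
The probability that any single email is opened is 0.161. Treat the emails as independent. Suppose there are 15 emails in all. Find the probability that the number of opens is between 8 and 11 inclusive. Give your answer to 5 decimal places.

0.00099

X ~ Binomial(15, 0.161); P(8 ≤ X ≤ 11) = Σ C(15,k) p^k (1−p)^(15−k) over k:
  k=8: C(15,8)·0.161^8·0.839^7 = 0.0008501
  k=9: C(15,9)·0.161^9·0.839^6 = 0.0001269
  k=10: C(15,10)·0.161^10·0.839^5 = 0.0000146
  k=11: C(15,11)·0.161^11·0.839^4 = 0.0000013
Total = 0.0009929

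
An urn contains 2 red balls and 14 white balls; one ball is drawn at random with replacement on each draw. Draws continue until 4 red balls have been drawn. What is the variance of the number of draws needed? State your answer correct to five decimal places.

224.00000

Y = total draws until the fourth success; negative binomial with r=4, p=0.125.
Var(Y) = r(1−p)/p² = 4·0.875 / 0.125² = 224.0000000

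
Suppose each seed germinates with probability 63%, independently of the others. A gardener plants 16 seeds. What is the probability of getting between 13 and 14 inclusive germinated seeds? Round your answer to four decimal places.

0.0953

X ~ Binomial(16, 0.63); P(13 ≤ X ≤ 14) = Σ C(16,k) p^k (1−p)^(16−k) over k:
  k=13: C(16,13)·0.63^13·0.37^3 = 0.069859
  k=14: C(16,14)·0.63^14·0.37^2 = 0.025489
Total = 0.095348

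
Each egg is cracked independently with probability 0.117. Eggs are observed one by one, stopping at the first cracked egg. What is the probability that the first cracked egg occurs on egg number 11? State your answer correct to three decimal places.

0.034

Geometric (trials to first success), p = 0.117.
P(Y = 11) = (1−p)^10 · p = 0.28814 · 0.117 = 0.03371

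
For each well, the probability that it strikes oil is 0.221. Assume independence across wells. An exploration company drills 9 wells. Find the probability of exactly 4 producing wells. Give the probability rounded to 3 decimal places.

X ~ Binomial(n=9, p=0.221).
P(X=4) = C(9,4) · p^4 · (1−p)^5
= 126 · 0.0023854 · 0.28687 = 0.08622

0.086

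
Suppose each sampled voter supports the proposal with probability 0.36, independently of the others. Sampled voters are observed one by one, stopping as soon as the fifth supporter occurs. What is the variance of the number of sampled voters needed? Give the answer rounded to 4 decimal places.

24.6914

Y = total sampled voters until the fifth success; negative binomial with r=5, p=0.36.
Var(Y) = r(1−p)/p² = 5·0.64 / 0.36² = 24.691358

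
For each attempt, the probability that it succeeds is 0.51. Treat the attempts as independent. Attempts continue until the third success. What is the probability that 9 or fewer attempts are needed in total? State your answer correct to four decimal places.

0.9196

Finishing within 9 attempts ⇔ at least 3 successes in the first 9. With X ~ Binomial(9, 0.51), P(Y ≤ 9) = 1 − P(X ≤ 2).
  k=0: C(9,0)·0.51^0·0.49^9 = 0.001628
  k=1: C(9,1)·0.51^1·0.49^8 = 0.015254
  k=2: C(9,2)·0.51^2·0.49^7 = 0.063506
1 − 0.080388 = 0.919612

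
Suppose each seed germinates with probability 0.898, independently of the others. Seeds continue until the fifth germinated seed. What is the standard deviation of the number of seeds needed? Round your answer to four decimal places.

0.7953

Y = total seeds until the fifth success; negative binomial with r=5, p=0.898.
SD(Y) = √[r(1−p)/p²] = √(0.632437) = 0.795259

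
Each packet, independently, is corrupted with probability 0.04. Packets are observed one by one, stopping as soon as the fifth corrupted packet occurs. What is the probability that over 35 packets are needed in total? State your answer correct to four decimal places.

Needing more than 35 packets ⇔ fewer than 5 successes in the first 35. With X ~ Binomial(35, 0.04), P(Y > 35) = P(X ≤ 4).
  k=0: C(35,0)·0.04^0·0.96^35 = 0.239603
  k=1: C(35,1)·0.04^1·0.96^34 = 0.349422
  k=2: C(35,2)·0.04^2·0.96^33 = 0.247507
  k=3: C(35,3)·0.04^3·0.96^32 = 0.113441
  k=4: C(35,4)·0.04^4·0.96^31 = 0.037814
P(X ≤ 4) = 0.987787

0.9878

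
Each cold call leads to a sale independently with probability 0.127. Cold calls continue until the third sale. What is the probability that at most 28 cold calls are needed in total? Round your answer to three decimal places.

Finishing within 28 cold calls ⇔ at least 3 successes in the first 28. With X ~ Binomial(28, 0.127), P(Y ≤ 28) = 1 − P(X ≤ 2).
  k=0: C(28,0)·0.127^0·0.873^28 = 0.02230
  k=1: C(28,1)·0.127^1·0.873^27 = 0.09085
  k=2: C(28,2)·0.127^2·0.873^26 = 0.17843
1 − 0.29159 = 0.70841

0.708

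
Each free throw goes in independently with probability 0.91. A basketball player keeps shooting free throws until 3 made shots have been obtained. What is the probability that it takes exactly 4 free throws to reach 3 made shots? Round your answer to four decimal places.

Y = trial on which the third success occurs; negative binomial, r=3, p=0.91.
P(Y=4) = C(3,2) · p^3 · (1−p)^1
= 3 · 0.75357 · 0.09 = 0.203464

0.2035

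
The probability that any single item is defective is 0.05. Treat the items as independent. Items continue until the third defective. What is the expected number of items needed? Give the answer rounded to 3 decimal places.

60.000

Y = total items until the third success; negative binomial with r=3, p=0.05.
E[Y] = r / p = 3 / 0.05 = 60.00000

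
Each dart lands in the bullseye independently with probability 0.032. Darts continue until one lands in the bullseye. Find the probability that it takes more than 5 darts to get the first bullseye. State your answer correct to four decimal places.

0.8499

Y = number of darts to the first success; geometric, p = 0.032.
P(Y > 5) = P(first 5 all fail) = (1−p)^5 = 0.849918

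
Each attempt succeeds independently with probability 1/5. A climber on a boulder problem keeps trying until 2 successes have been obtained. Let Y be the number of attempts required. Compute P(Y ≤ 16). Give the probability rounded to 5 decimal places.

0.85926

Finishing within 16 attempts ⇔ at least 2 successes in the first 16. With X ~ Binomial(16, 0.20), P(Y ≤ 16) = 1 − P(X ≤ 1).
  k=0: C(16,0)·0.20^0·0.80^16 = 0.0281475
  k=1: C(16,1)·0.20^1·0.80^15 = 0.1125900
1 − 0.1407375 = 0.8592625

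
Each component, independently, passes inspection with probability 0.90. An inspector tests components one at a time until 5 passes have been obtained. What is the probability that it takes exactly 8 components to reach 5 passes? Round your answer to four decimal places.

Y = trial on which the fifth success occurs; negative binomial, r=5, p=0.90.
P(Y=8) = C(7,4) · p^5 · (1−p)^3
= 35 · 0.59049 · 0.001 = 0.020667

0.0207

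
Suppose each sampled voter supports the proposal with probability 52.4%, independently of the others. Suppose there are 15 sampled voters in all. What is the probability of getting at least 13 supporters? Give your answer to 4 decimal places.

0.0062

X ~ Binomial(15, 0.524); P(X ≥ 13) = Σ C(15,k) p^k (1−p)^(15−k) over k:
  k=13: C(15,13)·0.524^13·0.476^2 = 0.005342
  k=14: C(15,14)·0.524^14·0.476^1 = 0.000840
  k=15: C(15,15)·0.524^15·0.476^0 = 0.000062
Total = 0.006244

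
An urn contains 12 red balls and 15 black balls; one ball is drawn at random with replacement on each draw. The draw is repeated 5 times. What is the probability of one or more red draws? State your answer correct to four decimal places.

0.9471

P(at least one) = 1 − P(none) = 1 − (1 − 0.444444)^5
= 1 − 0.052922 = 0.947078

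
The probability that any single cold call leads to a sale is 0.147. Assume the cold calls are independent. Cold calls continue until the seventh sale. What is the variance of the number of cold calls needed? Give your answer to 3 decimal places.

276.320

Y = total cold calls until the seventh success; negative binomial with r=7, p=0.147.
Var(Y) = r(1−p)/p² = 7·0.853 / 0.147² = 276.32005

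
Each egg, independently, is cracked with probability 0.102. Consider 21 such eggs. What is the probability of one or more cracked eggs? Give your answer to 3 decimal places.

0.896

P(at least one) = 1 − P(none) = 1 − (1 − 0.102)^21
= 1 − 0.10442 = 0.89558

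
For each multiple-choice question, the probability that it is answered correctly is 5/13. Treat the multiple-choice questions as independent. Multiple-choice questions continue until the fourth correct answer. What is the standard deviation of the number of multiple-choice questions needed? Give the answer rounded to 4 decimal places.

Y = total multiple-choice questions until the fourth success; negative binomial with r=4, p=0.384615.
SD(Y) = √[r(1−p)/p²] = √(16.640000) = 4.079216

4.0792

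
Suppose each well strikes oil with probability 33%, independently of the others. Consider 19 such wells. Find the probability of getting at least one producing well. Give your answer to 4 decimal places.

0.9995

P(at least one) = 1 − P(none) = 1 − (1 − 0.33)^19
= 1 − 0.000496 = 0.999504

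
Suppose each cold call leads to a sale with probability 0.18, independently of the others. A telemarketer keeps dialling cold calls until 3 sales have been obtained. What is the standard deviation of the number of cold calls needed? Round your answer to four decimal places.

8.7135

Y = total cold calls until the third success; negative binomial with r=3, p=0.18.
SD(Y) = √[r(1−p)/p²] = √(75.925926) = 8.713548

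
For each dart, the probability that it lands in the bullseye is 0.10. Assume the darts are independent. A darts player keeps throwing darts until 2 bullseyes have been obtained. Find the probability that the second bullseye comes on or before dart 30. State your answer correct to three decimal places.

Finishing within 30 darts ⇔ at least 2 successes in the first 30. With X ~ Binomial(30, 0.10), P(Y ≤ 30) = 1 − P(X ≤ 1).
  k=0: C(30,0)·0.10^0·0.90^30 = 0.04239
  k=1: C(30,1)·0.10^1·0.90^29 = 0.14130
1 − 0.18370 = 0.81630

0.816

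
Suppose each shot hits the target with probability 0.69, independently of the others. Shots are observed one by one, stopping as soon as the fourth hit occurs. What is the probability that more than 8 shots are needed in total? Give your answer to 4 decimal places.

Needing more than 8 shots ⇔ fewer than 4 successes in the first 8. With X ~ Binomial(8, 0.69), P(Y > 8) = P(X ≤ 3).
  k=0: C(8,0)·0.69^0·0.31^8 = 0.000085
  k=1: C(8,1)·0.69^1·0.31^7 = 0.001519
  k=2: C(8,2)·0.69^2·0.31^6 = 0.011831
  k=3: C(8,3)·0.69^3·0.31^5 = 0.052668
P(X ≤ 3) = 0.066103

0.0661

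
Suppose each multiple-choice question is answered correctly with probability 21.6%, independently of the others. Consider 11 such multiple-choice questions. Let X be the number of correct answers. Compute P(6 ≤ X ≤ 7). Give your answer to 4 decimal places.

0.0166

X ~ Binomial(11, 0.216); P(6 ≤ X ≤ 7) = Σ C(11,k) p^k (1−p)^(11−k) over k:
  k=6: C(11,6)·0.216^6·0.784^5 = 0.013898
  k=7: C(11,7)·0.216^7·0.784^4 = 0.002735
Total = 0.016633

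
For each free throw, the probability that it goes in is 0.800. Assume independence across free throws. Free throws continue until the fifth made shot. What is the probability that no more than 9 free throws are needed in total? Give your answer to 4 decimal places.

Finishing within 9 free throws ⇔ at least 5 successes in the first 9. With X ~ Binomial(9, 0.80), P(Y ≤ 9) = 1 − P(X ≤ 4).
  k=0: C(9,0)·0.80^0·0.20^9 = 0.000001
  k=1: C(9,1)·0.80^1·0.20^8 = 0.000018
  k=2: C(9,2)·0.80^2·0.20^7 = 0.000295
  k=3: C(9,3)·0.80^3·0.20^6 = 0.002753
  k=4: C(9,4)·0.80^4·0.20^5 = 0.016515
1 − 0.019581 = 0.980419

0.9804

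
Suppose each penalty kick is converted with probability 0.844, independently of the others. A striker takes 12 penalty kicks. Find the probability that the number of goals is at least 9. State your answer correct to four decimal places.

X ~ Binomial(12, 0.844); P(X ≥ 9) = Σ C(12,k) p^k (1−p)^(12−k) over k:
  k=9: C(12,9)·0.844^9·0.156^3 = 0.181501
  k=10: C(12,10)·0.844^10·0.156^2 = 0.294590
  k=11: C(12,11)·0.844^11·0.156^1 = 0.289783
  k=12: C(12,12)·0.844^12·0.156^0 = 0.130650
Total = 0.896523

0.8965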